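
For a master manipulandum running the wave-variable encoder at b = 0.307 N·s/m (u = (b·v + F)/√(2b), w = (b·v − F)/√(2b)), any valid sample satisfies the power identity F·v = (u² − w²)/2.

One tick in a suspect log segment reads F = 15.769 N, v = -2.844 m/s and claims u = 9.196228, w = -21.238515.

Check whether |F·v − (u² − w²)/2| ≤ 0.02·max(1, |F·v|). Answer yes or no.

no

F·v = 15.769×(-2.844) = -44.847036 W.
(u² − w²)/2 = (84.570609 − 451.074519)/2 = -183.251955 W.
|Δ| = 138.404919;  2% of max(1, |F·v|) = 0.896941.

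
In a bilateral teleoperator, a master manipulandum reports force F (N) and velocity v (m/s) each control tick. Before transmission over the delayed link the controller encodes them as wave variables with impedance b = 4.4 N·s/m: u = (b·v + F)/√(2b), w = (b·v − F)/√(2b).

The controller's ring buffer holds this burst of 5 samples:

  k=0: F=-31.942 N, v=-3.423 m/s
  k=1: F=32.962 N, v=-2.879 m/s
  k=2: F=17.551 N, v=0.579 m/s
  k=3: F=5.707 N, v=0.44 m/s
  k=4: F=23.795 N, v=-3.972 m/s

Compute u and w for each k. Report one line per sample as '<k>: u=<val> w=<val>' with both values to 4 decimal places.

0: u=-15.8448 w=5.6905
1: u=6.8412 w=-15.3817
2: u=6.7752 w=-5.0576
3: u=2.5765 w=-1.2712
4: u=2.1299 w=-13.9127

k=0: b·v=4.4×(-3.423)=-15.0612; √(2b)=2.9665; u=(-15.0612+(-31.942))/2.9665=-15.8448, w=(-15.0612−(-31.942))/2.9665=5.6905
k=1: b·v=4.4×(-2.879)=-12.6676; √(2b)=2.9665; u=(-12.6676+32.962)/2.9665=6.8412, w=(-12.6676−32.962)/2.9665=-15.3817
k=2: b·v=4.4×0.579=2.5476; √(2b)=2.9665; u=(2.5476+17.551)/2.9665=6.7752, w=(2.5476−17.551)/2.9665=-5.0576
k=3: b·v=4.4×0.44=1.9360; √(2b)=2.9665; u=(1.9360+5.707)/2.9665=2.5765, w=(1.9360−5.707)/2.9665=-1.2712
k=4: b·v=4.4×(-3.972)=-17.4768; √(2b)=2.9665; u=(-17.4768+23.795)/2.9665=2.1299, w=(-17.4768−23.795)/2.9665=-13.9127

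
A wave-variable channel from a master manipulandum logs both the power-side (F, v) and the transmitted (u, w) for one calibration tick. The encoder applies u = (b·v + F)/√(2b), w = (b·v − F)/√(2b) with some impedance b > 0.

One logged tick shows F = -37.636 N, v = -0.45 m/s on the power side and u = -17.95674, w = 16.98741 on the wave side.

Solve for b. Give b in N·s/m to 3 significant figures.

b = 2.32 N·s/m

u + w = -0.9693;  u + w = √(2b)·v, so √(2b) = -0.9693/(-0.45) = 2.1541.
b = (√(2b))²/2 = 4.6400/2 = 2.3200.
(Check via u − w = 2F/√(2b): u − w = -34.9442, 2F/√(2b) = -34.9441.)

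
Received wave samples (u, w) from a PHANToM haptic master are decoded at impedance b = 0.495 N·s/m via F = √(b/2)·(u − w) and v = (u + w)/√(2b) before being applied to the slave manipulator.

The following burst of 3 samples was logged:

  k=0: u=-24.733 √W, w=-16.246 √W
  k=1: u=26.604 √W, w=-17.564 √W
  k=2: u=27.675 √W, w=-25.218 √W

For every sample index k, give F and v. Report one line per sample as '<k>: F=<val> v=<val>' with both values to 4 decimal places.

0: F=-4.2222 v=-41.1854
1: F=21.9733 v=9.0855
2: F=26.3139 v=2.4694

k=0: u−w=-8.4870, u+w=-40.9790; √(b/2)=0.4975, √(2b)=0.9950; F=0.4975×(-8.487)=-4.2222, v=-40.9790/0.9950=-41.1854
k=1: u−w=44.1680, u+w=9.0400; √(b/2)=0.4975, √(2b)=0.9950; F=0.4975×44.168=21.9733, v=9.0400/0.9950=9.0855
k=2: u−w=52.8930, u+w=2.4570; √(b/2)=0.4975, √(2b)=0.9950; F=0.4975×52.893=26.3139, v=2.4570/0.9950=2.4694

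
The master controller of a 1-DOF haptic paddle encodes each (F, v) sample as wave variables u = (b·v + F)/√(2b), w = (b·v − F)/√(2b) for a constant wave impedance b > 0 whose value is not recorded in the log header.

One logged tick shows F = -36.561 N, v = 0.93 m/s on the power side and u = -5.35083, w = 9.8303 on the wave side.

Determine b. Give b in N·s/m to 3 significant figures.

b = 11.6 N·s/m

u + w = 4.4795;  u + w = √(2b)·v, so √(2b) = 4.4795/0.93 = 4.8166.
b = (√(2b))²/2 = 23.2000/2 = 11.6000.
(Check via u − w = 2F/√(2b): u − w = -15.1811, 2F/√(2b) = -15.1811.)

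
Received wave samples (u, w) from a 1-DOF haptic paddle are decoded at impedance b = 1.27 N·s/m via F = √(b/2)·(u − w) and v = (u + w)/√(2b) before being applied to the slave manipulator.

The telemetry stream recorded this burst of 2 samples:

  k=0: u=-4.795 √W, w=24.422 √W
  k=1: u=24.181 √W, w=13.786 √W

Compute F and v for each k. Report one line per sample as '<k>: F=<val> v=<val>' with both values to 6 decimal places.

k=0: u−w=-29.217000, u+w=19.627000; √(b/2)=0.796869, √(2b)=1.593738; F=0.796869×(-29.217)=-23.282118, v=19.627000/1.593738=12.315075
k=1: u−w=10.395000, u+w=37.967000; √(b/2)=0.796869, √(2b)=1.593738; F=0.796869×10.395=8.283452, v=37.967000/1.593738=23.822615

0: F=-23.282118 v=12.315075
1: F=8.283452 v=23.822615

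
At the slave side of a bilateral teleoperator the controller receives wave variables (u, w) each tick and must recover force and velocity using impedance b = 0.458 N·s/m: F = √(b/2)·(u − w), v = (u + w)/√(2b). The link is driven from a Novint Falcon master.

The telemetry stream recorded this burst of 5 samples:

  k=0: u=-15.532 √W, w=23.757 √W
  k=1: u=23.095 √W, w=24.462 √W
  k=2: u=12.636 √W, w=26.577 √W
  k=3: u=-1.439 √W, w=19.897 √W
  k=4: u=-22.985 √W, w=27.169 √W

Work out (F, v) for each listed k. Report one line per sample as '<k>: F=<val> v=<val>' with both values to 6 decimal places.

0: F=-18.801336 v=8.593858
1: F=-0.654163 v=49.689739
2: F=-6.671318 v=40.971544
3: F=-10.210118 v=19.285767
4: F=-24.000667 v=4.371635

k=0: u−w=-39.289000, u+w=8.225000; √(b/2)=0.478539, √(2b)=0.957079; F=0.478539×(-39.289)=-18.801336, v=8.225000/0.957079=8.593858
k=1: u−w=-1.367000, u+w=47.557000; √(b/2)=0.478539, √(2b)=0.957079; F=0.478539×(-1.367)=-0.654163, v=47.557000/0.957079=49.689739
k=2: u−w=-13.941000, u+w=39.213000; √(b/2)=0.478539, √(2b)=0.957079; F=0.478539×(-13.941)=-6.671318, v=39.213000/0.957079=40.971544
k=3: u−w=-21.336000, u+w=18.458000; √(b/2)=0.478539, √(2b)=0.957079; F=0.478539×(-21.336)=-10.210118, v=18.458000/0.957079=19.285767
k=4: u−w=-50.154000, u+w=4.184000; √(b/2)=0.478539, √(2b)=0.957079; F=0.478539×(-50.154)=-24.000667, v=4.184000/0.957079=4.371635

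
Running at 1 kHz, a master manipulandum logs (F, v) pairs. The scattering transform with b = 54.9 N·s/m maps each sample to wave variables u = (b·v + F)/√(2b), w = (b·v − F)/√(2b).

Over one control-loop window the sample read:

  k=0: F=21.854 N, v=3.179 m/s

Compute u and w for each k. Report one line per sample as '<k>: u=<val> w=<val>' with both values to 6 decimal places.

0: u=18.741248 w=14.570060

k=0: b·v=54.9×3.179=174.527100; √(2b)=10.478550; u=(174.527100+21.854)/10.478550=18.741248, w=(174.527100−21.854)/10.478550=14.570060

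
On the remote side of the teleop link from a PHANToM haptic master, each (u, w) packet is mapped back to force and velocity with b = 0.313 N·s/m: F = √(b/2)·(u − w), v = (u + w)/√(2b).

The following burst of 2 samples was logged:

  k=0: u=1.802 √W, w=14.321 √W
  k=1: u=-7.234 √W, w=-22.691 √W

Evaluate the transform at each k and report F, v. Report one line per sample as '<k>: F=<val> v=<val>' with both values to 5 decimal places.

0: F=-4.95253 v=20.37787
1: F=6.11480 v=-37.82222

k=0: u−w=-12.51900, u+w=16.12300; √(b/2)=0.39560, √(2b)=0.79120; F=0.39560×(-12.519)=-4.95253, v=16.12300/0.79120=20.37787
k=1: u−w=15.45700, u+w=-29.92500; √(b/2)=0.39560, √(2b)=0.79120; F=0.39560×15.457=6.11480, v=-29.92500/0.79120=-37.82222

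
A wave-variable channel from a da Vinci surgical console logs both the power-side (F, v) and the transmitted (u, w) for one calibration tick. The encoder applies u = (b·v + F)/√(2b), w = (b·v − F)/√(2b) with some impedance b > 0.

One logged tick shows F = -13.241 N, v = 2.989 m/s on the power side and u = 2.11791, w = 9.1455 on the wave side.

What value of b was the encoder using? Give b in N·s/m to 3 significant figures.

b = 7.1 N·s/m

u + w = 11.2634;  u + w = √(2b)·v, so √(2b) = 11.2634/2.989 = 3.7683.
b = (√(2b))²/2 = 14.2000/2 = 7.1000.
(Check via u − w = 2F/√(2b): u − w = -7.0276, 2F/√(2b) = -7.0276.)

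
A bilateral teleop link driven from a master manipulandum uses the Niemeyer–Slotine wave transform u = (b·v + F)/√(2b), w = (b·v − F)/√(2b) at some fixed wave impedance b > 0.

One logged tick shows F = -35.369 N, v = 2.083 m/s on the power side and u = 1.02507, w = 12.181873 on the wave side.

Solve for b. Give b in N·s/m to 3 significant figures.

u + w = 13.206943;  u + w = √(2b)·v, so √(2b) = 13.206943/2.083 = 6.340347.
b = (√(2b))²/2 = 40.200001/2 = 20.100001.
(Check via u − w = 2F/√(2b): u − w = -11.156803, 2F/√(2b) = -11.156802.)

b = 20.1 N·s/m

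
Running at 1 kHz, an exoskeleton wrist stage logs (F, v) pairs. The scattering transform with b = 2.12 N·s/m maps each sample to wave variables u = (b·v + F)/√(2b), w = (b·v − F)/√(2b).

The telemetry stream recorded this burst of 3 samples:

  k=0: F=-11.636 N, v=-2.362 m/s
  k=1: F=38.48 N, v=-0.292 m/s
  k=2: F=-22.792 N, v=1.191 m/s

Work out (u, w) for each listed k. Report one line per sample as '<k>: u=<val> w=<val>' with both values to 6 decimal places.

0: u=-8.082769 w=3.219113
1: u=18.386908 w=-18.988172
2: u=-9.842564 w=12.294983

k=0: b·v=2.12×(-2.362)=-5.007440; √(2b)=2.059126; u=(-5.007440+(-11.636))/2.059126=-8.082769, w=(-5.007440−(-11.636))/2.059126=3.219113
k=1: b·v=2.12×(-0.292)=-0.619040; √(2b)=2.059126; u=(-0.619040+38.48)/2.059126=18.386908, w=(-0.619040−38.48)/2.059126=-18.988172
k=2: b·v=2.12×1.191=2.524920; √(2b)=2.059126; u=(2.524920+(-22.792))/2.059126=-9.842564, w=(2.524920−(-22.792))/2.059126=12.294983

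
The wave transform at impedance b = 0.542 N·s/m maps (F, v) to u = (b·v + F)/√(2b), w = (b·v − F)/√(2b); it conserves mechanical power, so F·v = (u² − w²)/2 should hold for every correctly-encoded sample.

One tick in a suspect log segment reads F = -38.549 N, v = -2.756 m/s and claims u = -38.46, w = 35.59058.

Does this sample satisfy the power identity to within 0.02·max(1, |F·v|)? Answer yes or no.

yes

F·v = (-38.549)×(-2.756) = 106.24104 W.
(u² − w²)/2 = (1479.17160 − 1266.68938)/2 = 106.24111 W.
|Δ| = 0.00006;  2% of max(1, |F·v|) = 2.12482.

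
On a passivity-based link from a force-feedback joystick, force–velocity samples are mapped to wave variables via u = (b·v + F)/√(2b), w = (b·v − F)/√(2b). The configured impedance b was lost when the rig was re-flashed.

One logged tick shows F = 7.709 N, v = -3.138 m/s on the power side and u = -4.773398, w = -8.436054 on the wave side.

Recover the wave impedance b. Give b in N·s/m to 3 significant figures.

b = 8.86 N·s/m

u + w = -13.209452;  u + w = √(2b)·v, so √(2b) = -13.209452/(-3.138) = 4.209513.
b = (√(2b))²/2 = 17.720000/2 = 8.860000.
(Check via u − w = 2F/√(2b): u − w = 3.662656, 2F/√(2b) = 3.662656.)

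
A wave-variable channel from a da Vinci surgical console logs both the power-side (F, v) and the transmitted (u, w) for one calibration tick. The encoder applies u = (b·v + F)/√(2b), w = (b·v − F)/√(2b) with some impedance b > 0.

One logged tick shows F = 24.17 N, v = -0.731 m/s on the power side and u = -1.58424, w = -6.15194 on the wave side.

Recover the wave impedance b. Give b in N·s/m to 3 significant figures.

u + w = -7.73618;  u + w = √(2b)·v, so √(2b) = -7.73618/(-0.731) = 10.58301.
b = (√(2b))²/2 = 112.00009/2 = 56.00005.
(Check via u − w = 2F/√(2b): u − w = 4.56770, 2F/√(2b) = 4.56770.)

b = 56 N·s/m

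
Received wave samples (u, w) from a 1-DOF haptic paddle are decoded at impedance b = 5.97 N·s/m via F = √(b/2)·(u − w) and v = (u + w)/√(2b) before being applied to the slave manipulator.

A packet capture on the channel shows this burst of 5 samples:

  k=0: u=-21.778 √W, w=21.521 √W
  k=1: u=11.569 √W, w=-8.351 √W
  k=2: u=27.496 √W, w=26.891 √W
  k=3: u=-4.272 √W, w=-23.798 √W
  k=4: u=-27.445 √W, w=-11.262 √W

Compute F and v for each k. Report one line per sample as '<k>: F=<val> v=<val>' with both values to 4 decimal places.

0: F=-74.8083 v=-0.0744
1: F=34.4161 v=0.9313
2: F=1.0453 v=15.7396
3: F=33.7354 v=-8.1234
4: F=-27.9596 v=-11.2018

k=0: u−w=-43.2990, u+w=-0.2570; √(b/2)=1.7277, √(2b)=3.4554; F=1.7277×(-43.299)=-74.8083, v=-0.2570/3.4554=-0.0744
k=1: u−w=19.9200, u+w=3.2180; √(b/2)=1.7277, √(2b)=3.4554; F=1.7277×19.92=34.4161, v=3.2180/3.4554=0.9313
k=2: u−w=0.6050, u+w=54.3870; √(b/2)=1.7277, √(2b)=3.4554; F=1.7277×0.605=1.0453, v=54.3870/3.4554=15.7396
k=3: u−w=19.5260, u+w=-28.0700; √(b/2)=1.7277, √(2b)=3.4554; F=1.7277×19.526=33.7354, v=-28.0700/3.4554=-8.1234
k=4: u−w=-16.1830, u+w=-38.7070; √(b/2)=1.7277, √(2b)=3.4554; F=1.7277×(-16.183)=-27.9596, v=-38.7070/3.4554=-11.2018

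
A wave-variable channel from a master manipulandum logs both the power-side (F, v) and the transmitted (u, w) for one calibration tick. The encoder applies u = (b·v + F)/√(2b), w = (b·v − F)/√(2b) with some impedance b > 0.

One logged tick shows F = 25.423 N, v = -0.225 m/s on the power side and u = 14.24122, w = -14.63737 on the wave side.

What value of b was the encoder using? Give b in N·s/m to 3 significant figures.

b = 1.55 N·s/m

u + w = -0.39615;  u + w = √(2b)·v, so √(2b) = -0.39615/(-0.225) = 1.76067.
b = (√(2b))²/2 = 3.09995/2 = 1.54997.
(Check via u − w = 2F/√(2b): u − w = 28.87859, 2F/√(2b) = 28.87883.)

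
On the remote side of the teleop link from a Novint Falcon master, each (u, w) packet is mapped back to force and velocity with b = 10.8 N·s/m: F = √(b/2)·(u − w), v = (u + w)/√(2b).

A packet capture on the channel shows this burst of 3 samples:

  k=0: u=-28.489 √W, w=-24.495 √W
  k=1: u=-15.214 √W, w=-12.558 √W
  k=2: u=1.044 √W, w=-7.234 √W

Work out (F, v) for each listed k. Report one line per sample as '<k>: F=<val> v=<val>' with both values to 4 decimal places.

k=0: u−w=-3.9940, u+w=-52.9840; √(b/2)=2.3238, √(2b)=4.6476; F=2.3238×(-3.994)=-9.2812, v=-52.9840/4.6476=-11.4003
k=1: u−w=-2.6560, u+w=-27.7720; √(b/2)=2.3238, √(2b)=4.6476; F=2.3238×(-2.656)=-6.1720, v=-27.7720/4.6476=-5.9756
k=2: u−w=8.2780, u+w=-6.1900; √(b/2)=2.3238, √(2b)=4.6476; F=2.3238×8.278=19.2363, v=-6.1900/4.6476=-1.3319

0: F=-9.2812 v=-11.4003
1: F=-6.1720 v=-5.9756
2: F=19.2363 v=-1.3319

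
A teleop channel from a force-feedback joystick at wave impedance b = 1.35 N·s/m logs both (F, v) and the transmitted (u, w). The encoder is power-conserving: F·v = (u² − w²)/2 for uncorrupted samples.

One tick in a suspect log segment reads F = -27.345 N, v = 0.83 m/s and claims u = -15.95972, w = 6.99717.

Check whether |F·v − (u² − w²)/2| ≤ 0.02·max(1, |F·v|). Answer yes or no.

F·v = (-27.345)×0.83 = -22.69635 W.
(u² − w²)/2 = (254.71266 − 48.96039)/2 = 102.87614 W.
|Δ| = 125.57249;  2% of max(1, |F·v|) = 0.45393.

no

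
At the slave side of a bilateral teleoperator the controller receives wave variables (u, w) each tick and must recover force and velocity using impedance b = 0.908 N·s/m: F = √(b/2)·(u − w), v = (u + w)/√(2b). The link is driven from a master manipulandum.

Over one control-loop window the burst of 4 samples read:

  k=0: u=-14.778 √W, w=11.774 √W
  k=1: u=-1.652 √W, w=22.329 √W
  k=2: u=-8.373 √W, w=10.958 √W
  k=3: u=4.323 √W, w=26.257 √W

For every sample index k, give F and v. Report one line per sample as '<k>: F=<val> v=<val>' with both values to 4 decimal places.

k=0: u−w=-26.5520, u+w=-3.0040; √(b/2)=0.6738, √(2b)=1.3476; F=0.6738×(-26.552)=-17.8906, v=-3.0040/1.3476=-2.2292
k=1: u−w=-23.9810, u+w=20.6770; √(b/2)=0.6738, √(2b)=1.3476; F=0.6738×(-23.981)=-16.1583, v=20.6770/1.3476=15.3437
k=2: u−w=-19.3310, u+w=2.5850; √(b/2)=0.6738, √(2b)=1.3476; F=0.6738×(-19.331)=-13.0251, v=2.5850/1.3476=1.9182
k=3: u−w=-21.9340, u+w=30.5800; √(b/2)=0.6738, √(2b)=1.3476; F=0.6738×(-21.934)=-14.7790, v=30.5800/1.3476=22.6924

0: F=-17.8906 v=-2.2292
1: F=-16.1583 v=15.3437
2: F=-13.0251 v=1.9182
3: F=-14.7790 v=22.6924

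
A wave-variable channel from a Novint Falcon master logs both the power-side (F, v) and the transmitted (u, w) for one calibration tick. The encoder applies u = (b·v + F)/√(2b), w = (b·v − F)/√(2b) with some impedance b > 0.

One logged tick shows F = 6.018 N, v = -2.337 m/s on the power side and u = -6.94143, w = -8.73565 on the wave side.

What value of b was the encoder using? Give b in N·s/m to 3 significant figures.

u + w = -15.6771;  u + w = √(2b)·v, so √(2b) = -15.6771/(-2.337) = 6.7082.
b = (√(2b))²/2 = 45.0000/2 = 22.5000.
(Check via u − w = 2F/√(2b): u − w = 1.7942, 2F/√(2b) = 1.7942.)

b = 22.5 N·s/m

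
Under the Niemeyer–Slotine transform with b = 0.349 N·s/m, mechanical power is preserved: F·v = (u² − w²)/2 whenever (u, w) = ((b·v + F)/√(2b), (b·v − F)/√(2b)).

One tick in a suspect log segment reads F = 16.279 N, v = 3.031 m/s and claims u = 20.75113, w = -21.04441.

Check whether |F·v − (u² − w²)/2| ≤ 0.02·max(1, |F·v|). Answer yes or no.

no

F·v = 16.279×3.031 = 49.34165 W.
(u² − w²)/2 = (430.60940 − 442.86719)/2 = -6.12890 W.
|Δ| = 55.47055;  2% of max(1, |F·v|) = 0.98683.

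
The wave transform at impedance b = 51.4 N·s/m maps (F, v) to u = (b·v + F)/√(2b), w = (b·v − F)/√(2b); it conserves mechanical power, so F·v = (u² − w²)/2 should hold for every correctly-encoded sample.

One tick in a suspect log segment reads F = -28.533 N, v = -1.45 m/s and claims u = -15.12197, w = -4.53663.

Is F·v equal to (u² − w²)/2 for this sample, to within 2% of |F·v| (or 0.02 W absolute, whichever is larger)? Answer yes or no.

no

F·v = (-28.533)×(-1.45) = 41.3728 W.
(u² − w²)/2 = (228.6740 − 20.5810)/2 = 104.0465 W.
|Δ| = 62.6736;  2% of max(1, |F·v|) = 0.8275.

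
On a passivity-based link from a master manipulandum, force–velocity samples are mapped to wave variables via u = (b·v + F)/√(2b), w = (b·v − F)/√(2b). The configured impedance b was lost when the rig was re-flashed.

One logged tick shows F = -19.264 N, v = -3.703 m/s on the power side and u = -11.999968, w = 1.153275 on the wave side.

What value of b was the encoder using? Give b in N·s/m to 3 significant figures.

b = 4.29 N·s/m

u + w = -10.846693;  u + w = √(2b)·v, so √(2b) = -10.846693/(-3.703) = 2.929164.
b = (√(2b))²/2 = 8.580000/2 = 4.290000.
(Check via u − w = 2F/√(2b): u − w = -13.153243, 2F/√(2b) = -13.153243.)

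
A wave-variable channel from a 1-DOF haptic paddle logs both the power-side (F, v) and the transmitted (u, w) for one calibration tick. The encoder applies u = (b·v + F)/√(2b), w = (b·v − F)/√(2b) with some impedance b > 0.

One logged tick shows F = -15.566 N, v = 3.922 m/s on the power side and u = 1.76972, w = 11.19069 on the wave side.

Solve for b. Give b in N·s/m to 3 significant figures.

b = 5.46 N·s/m

u + w = 12.96041;  u + w = √(2b)·v, so √(2b) = 12.96041/3.922 = 3.30454.
b = (√(2b))²/2 = 10.91999/2 = 5.46000.
(Check via u − w = 2F/√(2b): u − w = -9.42097, 2F/√(2b) = -9.42098.)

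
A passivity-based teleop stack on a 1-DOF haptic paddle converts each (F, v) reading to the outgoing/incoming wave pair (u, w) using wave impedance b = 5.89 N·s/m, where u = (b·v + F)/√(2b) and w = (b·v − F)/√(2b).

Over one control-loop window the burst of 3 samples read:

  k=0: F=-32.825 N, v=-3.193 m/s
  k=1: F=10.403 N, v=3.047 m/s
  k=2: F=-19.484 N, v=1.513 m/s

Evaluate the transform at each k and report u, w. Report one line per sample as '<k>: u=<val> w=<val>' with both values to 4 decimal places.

0: u=-15.0433 w=4.0843
1: u=8.2600 w=2.1980
2: u=-3.0804 w=8.2733

k=0: b·v=5.89×(-3.193)=-18.8068; √(2b)=3.4322; u=(-18.8068+(-32.825))/3.4322=-15.0433, w=(-18.8068−(-32.825))/3.4322=4.0843
k=1: b·v=5.89×3.047=17.9468; √(2b)=3.4322; u=(17.9468+10.403)/3.4322=8.2600, w=(17.9468−10.403)/3.4322=2.1980
k=2: b·v=5.89×1.513=8.9116; √(2b)=3.4322; u=(8.9116+(-19.484))/3.4322=-3.0804, w=(8.9116−(-19.484))/3.4322=8.2733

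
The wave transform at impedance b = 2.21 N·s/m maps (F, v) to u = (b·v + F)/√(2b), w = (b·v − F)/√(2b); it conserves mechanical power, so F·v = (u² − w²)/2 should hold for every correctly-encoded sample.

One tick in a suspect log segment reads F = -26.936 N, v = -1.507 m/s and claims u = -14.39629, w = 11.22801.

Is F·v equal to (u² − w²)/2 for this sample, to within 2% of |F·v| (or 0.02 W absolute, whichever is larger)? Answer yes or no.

yes

F·v = (-26.936)×(-1.507) = 40.5926 W.
(u² − w²)/2 = (207.2532 − 126.0682)/2 = 40.5925 W.
|Δ| = 0.0001;  2% of max(1, |F·v|) = 0.8119.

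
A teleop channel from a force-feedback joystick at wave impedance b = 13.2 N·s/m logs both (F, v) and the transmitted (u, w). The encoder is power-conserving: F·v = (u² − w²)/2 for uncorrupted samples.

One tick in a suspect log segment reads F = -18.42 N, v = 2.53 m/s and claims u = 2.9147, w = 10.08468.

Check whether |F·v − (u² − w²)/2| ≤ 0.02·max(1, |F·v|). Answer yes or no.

yes

F·v = (-18.42)×2.53 = -46.6026 W.
(u² − w²)/2 = (8.4955 − 101.7008)/2 = -46.6026 W.
|Δ| = 0.0000;  2% of max(1, |F·v|) = 0.9321.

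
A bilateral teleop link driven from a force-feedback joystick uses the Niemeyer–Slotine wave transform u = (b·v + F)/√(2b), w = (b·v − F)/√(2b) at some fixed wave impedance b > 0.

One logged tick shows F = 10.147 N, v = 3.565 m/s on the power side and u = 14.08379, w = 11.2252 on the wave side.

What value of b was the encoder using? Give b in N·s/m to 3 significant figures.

u + w = 25.30899;  u + w = √(2b)·v, so √(2b) = 25.30899/3.565 = 7.09930.
b = (√(2b))²/2 = 50.40000/2 = 25.20000.
(Check via u − w = 2F/√(2b): u − w = 2.85859, 2F/√(2b) = 2.85859.)

b = 25.2 N·s/m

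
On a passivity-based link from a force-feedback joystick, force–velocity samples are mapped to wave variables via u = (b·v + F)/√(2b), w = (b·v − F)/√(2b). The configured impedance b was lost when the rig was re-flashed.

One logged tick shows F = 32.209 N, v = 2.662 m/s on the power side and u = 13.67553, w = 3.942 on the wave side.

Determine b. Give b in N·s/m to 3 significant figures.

b = 21.9 N·s/m

u + w = 17.6175;  u + w = √(2b)·v, so √(2b) = 17.6175/2.662 = 6.6182.
b = (√(2b))²/2 = 43.8000/2 = 21.9000.
(Check via u − w = 2F/√(2b): u − w = 9.7335, 2F/√(2b) = 9.7335.)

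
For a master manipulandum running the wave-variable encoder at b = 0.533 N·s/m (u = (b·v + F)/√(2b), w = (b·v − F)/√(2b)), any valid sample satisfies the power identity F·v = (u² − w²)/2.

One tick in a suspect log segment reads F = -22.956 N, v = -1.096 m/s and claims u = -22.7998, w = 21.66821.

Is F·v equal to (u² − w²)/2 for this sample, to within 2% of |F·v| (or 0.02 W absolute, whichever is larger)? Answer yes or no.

yes

F·v = (-22.956)×(-1.096) = 25.1598 W.
(u² − w²)/2 = (519.8309 − 469.5113)/2 = 25.1598 W.
|Δ| = 0.0000;  2% of max(1, |F·v|) = 0.5032.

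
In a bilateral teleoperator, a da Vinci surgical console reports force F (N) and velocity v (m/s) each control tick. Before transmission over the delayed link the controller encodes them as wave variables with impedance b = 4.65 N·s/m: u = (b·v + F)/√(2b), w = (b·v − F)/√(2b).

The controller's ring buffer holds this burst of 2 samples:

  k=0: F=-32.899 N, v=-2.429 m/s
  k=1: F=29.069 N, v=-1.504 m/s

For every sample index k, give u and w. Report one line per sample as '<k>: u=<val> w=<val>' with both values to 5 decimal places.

k=0: b·v=4.65×(-2.429)=-11.29485; √(2b)=3.04959; u=(-11.29485+(-32.899))/3.04959=-14.49173, w=(-11.29485−(-32.899))/3.04959=7.08428
k=1: b·v=4.65×(-1.504)=-6.99360; √(2b)=3.04959; u=(-6.99360+29.069)/3.04959=7.23881, w=(-6.99360−29.069)/3.04959=-11.82539

0: u=-14.49173 w=7.08428
1: u=7.23881 w=-11.82539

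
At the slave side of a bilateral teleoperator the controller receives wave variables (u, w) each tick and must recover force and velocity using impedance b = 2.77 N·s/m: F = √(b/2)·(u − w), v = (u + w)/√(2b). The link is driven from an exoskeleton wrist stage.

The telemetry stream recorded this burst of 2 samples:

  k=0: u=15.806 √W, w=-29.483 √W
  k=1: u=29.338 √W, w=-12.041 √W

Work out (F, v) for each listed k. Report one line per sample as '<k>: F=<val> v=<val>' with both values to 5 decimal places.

0: F=53.29882 v=-5.81080
1: F=48.69730 v=7.34879

k=0: u−w=45.28900, u+w=-13.67700; √(b/2)=1.17686, √(2b)=2.35372; F=1.17686×45.289=53.29882, v=-13.67700/2.35372=-5.81080
k=1: u−w=41.37900, u+w=17.29700; √(b/2)=1.17686, √(2b)=2.35372; F=1.17686×41.379=48.69730, v=17.29700/2.35372=7.34879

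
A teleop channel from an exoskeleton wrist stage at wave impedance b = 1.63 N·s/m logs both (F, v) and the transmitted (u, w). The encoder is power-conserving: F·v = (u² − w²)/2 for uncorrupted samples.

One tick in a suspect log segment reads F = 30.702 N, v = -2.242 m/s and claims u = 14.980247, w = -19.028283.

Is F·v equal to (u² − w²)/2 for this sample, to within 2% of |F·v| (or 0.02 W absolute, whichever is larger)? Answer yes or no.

F·v = 30.702×(-2.242) = -68.833884 W.
(u² − w²)/2 = (224.407800 − 362.075554)/2 = -68.833877 W.
|Δ| = 0.000007;  2% of max(1, |F·v|) = 1.376678.

yes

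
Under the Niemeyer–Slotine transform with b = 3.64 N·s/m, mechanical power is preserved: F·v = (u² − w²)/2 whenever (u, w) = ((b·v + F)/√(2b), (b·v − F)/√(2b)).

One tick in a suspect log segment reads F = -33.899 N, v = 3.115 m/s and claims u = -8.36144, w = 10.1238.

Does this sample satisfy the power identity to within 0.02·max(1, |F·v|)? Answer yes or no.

F·v = (-33.899)×3.115 = -105.59539 W.
(u² − w²)/2 = (69.91368 − 102.49133)/2 = -16.28882 W.
|Δ| = 89.30656;  2% of max(1, |F·v|) = 2.11191.

no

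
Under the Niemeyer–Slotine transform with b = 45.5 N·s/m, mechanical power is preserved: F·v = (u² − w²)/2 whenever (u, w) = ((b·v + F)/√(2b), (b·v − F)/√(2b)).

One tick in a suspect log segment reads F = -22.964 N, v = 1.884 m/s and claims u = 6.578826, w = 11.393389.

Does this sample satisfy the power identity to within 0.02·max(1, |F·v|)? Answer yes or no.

F·v = (-22.964)×1.884 = -43.264176 W.
(u² − w²)/2 = (43.280952 − 129.809313)/2 = -43.264181 W.
|Δ| = 0.000005;  2% of max(1, |F·v|) = 0.865284.

yes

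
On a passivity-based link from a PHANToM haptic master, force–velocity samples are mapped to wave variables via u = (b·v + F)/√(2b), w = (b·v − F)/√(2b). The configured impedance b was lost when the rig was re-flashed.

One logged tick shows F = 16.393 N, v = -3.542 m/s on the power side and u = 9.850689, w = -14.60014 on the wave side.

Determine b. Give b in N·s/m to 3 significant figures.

u + w = -4.749451;  u + w = √(2b)·v, so √(2b) = -4.749451/(-3.542) = 1.340895.
b = (√(2b))²/2 = 1.798000/2 = 0.899000.
(Check via u − w = 2F/√(2b): u − w = 24.450829, 2F/√(2b) = 24.450829.)

b = 0.899 N·s/m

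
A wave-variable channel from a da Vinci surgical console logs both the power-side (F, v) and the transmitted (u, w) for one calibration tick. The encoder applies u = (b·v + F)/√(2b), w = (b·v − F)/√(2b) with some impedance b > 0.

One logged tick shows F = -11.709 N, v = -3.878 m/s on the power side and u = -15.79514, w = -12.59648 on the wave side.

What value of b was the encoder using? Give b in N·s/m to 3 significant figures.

b = 26.8 N·s/m

u + w = -28.3916;  u + w = √(2b)·v, so √(2b) = -28.3916/(-3.878) = 7.3212.
b = (√(2b))²/2 = 53.6000/2 = 26.8000.
(Check via u − w = 2F/√(2b): u − w = -3.1987, 2F/√(2b) = -3.1987.)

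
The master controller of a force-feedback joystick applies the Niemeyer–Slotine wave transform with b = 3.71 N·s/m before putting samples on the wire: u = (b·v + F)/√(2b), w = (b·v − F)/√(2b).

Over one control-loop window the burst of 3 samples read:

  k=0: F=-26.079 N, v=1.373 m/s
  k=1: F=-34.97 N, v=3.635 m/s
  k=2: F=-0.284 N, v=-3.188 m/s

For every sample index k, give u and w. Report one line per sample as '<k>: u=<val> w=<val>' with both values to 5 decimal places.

0: u=-7.70390 w=11.44391
1: u=-7.88708 w=17.78870
2: u=-4.44626 w=-4.23774

k=0: b·v=3.71×1.373=5.09383; √(2b)=2.72397; u=(5.09383+(-26.079))/2.72397=-7.70390, w=(5.09383−(-26.079))/2.72397=11.44391
k=1: b·v=3.71×3.635=13.48585; √(2b)=2.72397; u=(13.48585+(-34.97))/2.72397=-7.88708, w=(13.48585−(-34.97))/2.72397=17.78870
k=2: b·v=3.71×(-3.188)=-11.82748; √(2b)=2.72397; u=(-11.82748+(-0.284))/2.72397=-4.44626, w=(-11.82748−(-0.284))/2.72397=-4.23774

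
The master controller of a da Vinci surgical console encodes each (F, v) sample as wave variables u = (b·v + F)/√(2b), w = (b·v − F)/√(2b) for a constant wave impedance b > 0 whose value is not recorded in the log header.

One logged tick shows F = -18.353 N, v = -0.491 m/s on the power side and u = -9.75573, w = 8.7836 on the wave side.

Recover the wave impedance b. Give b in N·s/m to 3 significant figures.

b = 1.96 N·s/m

u + w = -0.9721;  u + w = √(2b)·v, so √(2b) = -0.9721/(-0.491) = 1.9799.
b = (√(2b))²/2 = 3.9200/2 = 1.9600.
(Check via u − w = 2F/√(2b): u − w = -18.5393, 2F/√(2b) = -18.5393.)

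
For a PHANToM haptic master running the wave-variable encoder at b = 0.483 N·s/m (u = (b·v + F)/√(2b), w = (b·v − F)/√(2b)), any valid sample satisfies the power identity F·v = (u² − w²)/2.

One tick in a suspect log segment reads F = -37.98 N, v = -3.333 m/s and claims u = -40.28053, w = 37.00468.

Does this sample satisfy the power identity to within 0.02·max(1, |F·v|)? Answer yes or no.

F·v = (-37.98)×(-3.333) = 126.5873 W.
(u² − w²)/2 = (1622.5211 − 1369.3463)/2 = 126.5874 W.
|Δ| = 0.0000;  2% of max(1, |F·v|) = 2.5317.

yes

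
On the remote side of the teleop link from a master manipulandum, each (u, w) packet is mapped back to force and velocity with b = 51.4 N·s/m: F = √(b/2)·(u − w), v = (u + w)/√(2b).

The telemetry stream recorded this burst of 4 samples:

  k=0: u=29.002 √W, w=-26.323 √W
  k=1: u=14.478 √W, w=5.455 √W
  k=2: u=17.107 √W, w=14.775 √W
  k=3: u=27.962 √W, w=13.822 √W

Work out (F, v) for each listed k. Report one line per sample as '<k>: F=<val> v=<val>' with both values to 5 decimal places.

k=0: u−w=55.32500, u+w=2.67900; √(b/2)=5.06952, √(2b)=10.13903; F=5.06952×55.325=280.47101, v=2.67900/10.13903=0.26423
k=1: u−w=9.02300, u+w=19.93300; √(b/2)=5.06952, √(2b)=10.13903; F=5.06952×9.023=45.74225, v=19.93300/10.13903=1.96597
k=2: u−w=2.33200, u+w=31.88200; √(b/2)=5.06952, √(2b)=10.13903; F=5.06952×2.332=11.82211, v=31.88200/10.13903=3.14448
k=3: u−w=14.14000, u+w=41.78400; √(b/2)=5.06952, √(2b)=10.13903; F=5.06952×14.14=71.68297, v=41.78400/10.13903=4.12110

0: F=280.47101 v=0.26423
1: F=45.74225 v=1.96597
2: F=11.82211 v=3.14448
3: F=71.68297 v=4.12110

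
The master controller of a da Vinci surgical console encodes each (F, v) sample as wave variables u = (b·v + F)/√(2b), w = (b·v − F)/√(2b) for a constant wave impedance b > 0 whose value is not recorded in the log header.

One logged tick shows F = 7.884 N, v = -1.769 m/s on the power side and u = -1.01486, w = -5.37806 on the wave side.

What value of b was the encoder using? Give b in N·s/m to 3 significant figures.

u + w = -6.39292;  u + w = √(2b)·v, so √(2b) = -6.39292/(-1.769) = 3.61386.
b = (√(2b))²/2 = 13.05999/2 = 6.53000.
(Check via u − w = 2F/√(2b): u − w = 4.36320, 2F/√(2b) = 4.36320.)

b = 6.53 N·s/m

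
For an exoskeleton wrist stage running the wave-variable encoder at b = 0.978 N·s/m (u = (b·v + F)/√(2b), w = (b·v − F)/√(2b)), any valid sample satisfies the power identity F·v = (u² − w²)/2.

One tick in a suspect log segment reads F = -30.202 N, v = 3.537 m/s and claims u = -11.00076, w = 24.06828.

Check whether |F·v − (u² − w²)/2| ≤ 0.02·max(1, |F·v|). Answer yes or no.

F·v = (-30.202)×3.537 = -106.82447 W.
(u² − w²)/2 = (121.01672 − 579.28210)/2 = -229.13269 W.
|Δ| = 122.30822;  2% of max(1, |F·v|) = 2.13649.

no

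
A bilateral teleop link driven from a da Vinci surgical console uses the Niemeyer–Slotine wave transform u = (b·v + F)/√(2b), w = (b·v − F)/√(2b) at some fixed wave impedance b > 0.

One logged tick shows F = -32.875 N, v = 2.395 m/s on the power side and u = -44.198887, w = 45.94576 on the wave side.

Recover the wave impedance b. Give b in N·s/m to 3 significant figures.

b = 0.266 N·s/m

u + w = 1.746873;  u + w = √(2b)·v, so √(2b) = 1.746873/2.395 = 0.729383.
b = (√(2b))²/2 = 0.532000/2 = 0.266000.
(Check via u − w = 2F/√(2b): u − w = -90.144647, 2F/√(2b) = -90.144647.)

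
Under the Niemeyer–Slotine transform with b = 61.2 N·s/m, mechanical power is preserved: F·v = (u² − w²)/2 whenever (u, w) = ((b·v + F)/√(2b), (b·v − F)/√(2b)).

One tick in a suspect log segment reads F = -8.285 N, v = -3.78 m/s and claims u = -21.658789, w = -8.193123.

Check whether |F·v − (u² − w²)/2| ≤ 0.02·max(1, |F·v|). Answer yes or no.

F·v = (-8.285)×(-3.78) = 31.317300 W.
(u² − w²)/2 = (469.103141 − 67.127264)/2 = 200.987938 W.
|Δ| = 169.670638;  2% of max(1, |F·v|) = 0.626346.

no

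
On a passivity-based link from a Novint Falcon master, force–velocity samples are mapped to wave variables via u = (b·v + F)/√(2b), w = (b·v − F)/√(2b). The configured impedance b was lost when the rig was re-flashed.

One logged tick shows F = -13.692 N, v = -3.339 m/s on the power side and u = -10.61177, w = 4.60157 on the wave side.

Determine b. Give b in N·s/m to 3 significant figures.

u + w = -6.01020;  u + w = √(2b)·v, so √(2b) = -6.01020/(-3.339) = 1.80000.
b = (√(2b))²/2 = 3.24000/2 = 1.62000.
(Check via u − w = 2F/√(2b): u − w = -15.21334, 2F/√(2b) = -15.21333.)

b = 1.62 N·s/m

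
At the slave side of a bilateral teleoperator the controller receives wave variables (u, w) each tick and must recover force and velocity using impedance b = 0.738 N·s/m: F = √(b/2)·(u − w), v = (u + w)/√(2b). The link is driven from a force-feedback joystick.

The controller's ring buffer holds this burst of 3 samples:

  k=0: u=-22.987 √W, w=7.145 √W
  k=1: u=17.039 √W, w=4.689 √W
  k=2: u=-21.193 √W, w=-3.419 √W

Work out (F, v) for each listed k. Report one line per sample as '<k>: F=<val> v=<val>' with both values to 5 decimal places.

0: F=-18.30379 v=-13.03968
1: F=7.50205 v=17.88449
2: F=-10.79688 v=-20.25833

k=0: u−w=-30.13200, u+w=-15.84200; √(b/2)=0.60745, √(2b)=1.21491; F=0.60745×(-30.132)=-18.30379, v=-15.84200/1.21491=-13.03968
k=1: u−w=12.35000, u+w=21.72800; √(b/2)=0.60745, √(2b)=1.21491; F=0.60745×12.35=7.50205, v=21.72800/1.21491=17.88449
k=2: u−w=-17.77400, u+w=-24.61200; √(b/2)=0.60745, √(2b)=1.21491; F=0.60745×(-17.774)=-10.79688, v=-24.61200/1.21491=-20.25833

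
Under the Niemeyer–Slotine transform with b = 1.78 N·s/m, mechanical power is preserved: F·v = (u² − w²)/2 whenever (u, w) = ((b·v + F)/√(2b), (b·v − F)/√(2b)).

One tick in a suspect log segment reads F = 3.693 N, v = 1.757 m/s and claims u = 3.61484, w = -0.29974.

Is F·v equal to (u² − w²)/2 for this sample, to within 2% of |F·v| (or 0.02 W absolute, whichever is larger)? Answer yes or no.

F·v = 3.693×1.757 = 6.48860 W.
(u² − w²)/2 = (13.06707 − 0.08984)/2 = 6.48861 W.
|Δ| = 0.00001;  2% of max(1, |F·v|) = 0.12977.

yes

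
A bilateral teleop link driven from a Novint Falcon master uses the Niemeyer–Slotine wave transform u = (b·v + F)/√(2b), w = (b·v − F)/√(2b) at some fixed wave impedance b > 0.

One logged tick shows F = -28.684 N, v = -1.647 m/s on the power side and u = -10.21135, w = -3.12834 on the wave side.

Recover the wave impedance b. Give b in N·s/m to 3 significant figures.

b = 32.8 N·s/m

u + w = -13.3397;  u + w = √(2b)·v, so √(2b) = -13.3397/(-1.647) = 8.0994.
b = (√(2b))²/2 = 65.6001/2 = 32.8000.
(Check via u − w = 2F/√(2b): u − w = -7.0830, 2F/√(2b) = -7.0830.)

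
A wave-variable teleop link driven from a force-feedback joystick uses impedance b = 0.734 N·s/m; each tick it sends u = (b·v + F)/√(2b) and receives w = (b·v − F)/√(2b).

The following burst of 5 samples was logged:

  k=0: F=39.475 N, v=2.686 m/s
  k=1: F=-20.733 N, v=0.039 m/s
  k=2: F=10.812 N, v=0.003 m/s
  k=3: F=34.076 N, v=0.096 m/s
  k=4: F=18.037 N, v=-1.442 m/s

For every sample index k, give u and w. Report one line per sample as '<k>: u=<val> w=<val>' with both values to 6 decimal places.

0: u=34.207795 w=-30.953410
1: u=-17.088309 w=17.135561
2: u=8.925477 w=-8.921842
3: u=28.182707 w=-28.066393
4: u=14.013226 w=-15.760369

k=0: b·v=0.734×2.686=1.971524; √(2b)=1.211610; u=(1.971524+39.475)/1.211610=34.207795, w=(1.971524−39.475)/1.211610=-30.953410
k=1: b·v=0.734×0.039=0.028626; √(2b)=1.211610; u=(0.028626+(-20.733))/1.211610=-17.088309, w=(0.028626−(-20.733))/1.211610=17.135561
k=2: b·v=0.734×0.003=0.002202; √(2b)=1.211610; u=(0.002202+10.812)/1.211610=8.925477, w=(0.002202−10.812)/1.211610=-8.921842
k=3: b·v=0.734×0.096=0.070464; √(2b)=1.211610; u=(0.070464+34.076)/1.211610=28.182707, w=(0.070464−34.076)/1.211610=-28.066393
k=4: b·v=0.734×(-1.442)=-1.058428; √(2b)=1.211610; u=(-1.058428+18.037)/1.211610=14.013226, w=(-1.058428−18.037)/1.211610=-15.760369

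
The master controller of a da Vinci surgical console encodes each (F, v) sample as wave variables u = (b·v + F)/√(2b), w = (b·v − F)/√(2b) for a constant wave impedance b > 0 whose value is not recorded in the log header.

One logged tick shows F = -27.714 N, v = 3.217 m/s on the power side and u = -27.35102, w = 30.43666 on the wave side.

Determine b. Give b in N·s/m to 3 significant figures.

b = 0.46 N·s/m

u + w = 3.0856;  u + w = √(2b)·v, so √(2b) = 3.0856/3.217 = 0.9592.
b = (√(2b))²/2 = 0.9200/2 = 0.4600.
(Check via u − w = 2F/√(2b): u − w = -57.7877, 2F/√(2b) = -57.7876.)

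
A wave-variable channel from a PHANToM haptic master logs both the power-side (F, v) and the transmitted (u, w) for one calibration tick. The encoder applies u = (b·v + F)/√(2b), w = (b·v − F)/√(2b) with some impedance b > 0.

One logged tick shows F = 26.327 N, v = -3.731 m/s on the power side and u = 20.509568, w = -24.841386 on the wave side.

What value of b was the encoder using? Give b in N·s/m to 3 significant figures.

u + w = -4.331818;  u + w = √(2b)·v, so √(2b) = -4.331818/(-3.731) = 1.161034.
b = (√(2b))²/2 = 1.348000/2 = 0.674000.
(Check via u − w = 2F/√(2b): u − w = 45.350954, 2F/√(2b) = 45.350953.)

b = 0.674 N·s/m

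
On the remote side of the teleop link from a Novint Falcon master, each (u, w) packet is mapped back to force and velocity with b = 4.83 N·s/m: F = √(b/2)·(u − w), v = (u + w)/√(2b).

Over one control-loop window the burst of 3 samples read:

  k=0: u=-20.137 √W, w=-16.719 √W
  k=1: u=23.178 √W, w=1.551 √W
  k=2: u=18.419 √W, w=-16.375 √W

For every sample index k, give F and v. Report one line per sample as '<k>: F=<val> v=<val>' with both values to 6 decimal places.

0: F=-5.311664 v=-11.858224
1: F=33.608943 v=7.956425
2: F=54.070816 v=0.657646

k=0: u−w=-3.418000, u+w=-36.856000; √(b/2)=1.554027, √(2b)=3.108054; F=1.554027×(-3.418)=-5.311664, v=-36.856000/3.108054=-11.858224
k=1: u−w=21.627000, u+w=24.729000; √(b/2)=1.554027, √(2b)=3.108054; F=1.554027×21.627=33.608943, v=24.729000/3.108054=7.956425
k=2: u−w=34.794000, u+w=2.044000; √(b/2)=1.554027, √(2b)=3.108054; F=1.554027×34.794=54.070816, v=2.044000/3.108054=0.657646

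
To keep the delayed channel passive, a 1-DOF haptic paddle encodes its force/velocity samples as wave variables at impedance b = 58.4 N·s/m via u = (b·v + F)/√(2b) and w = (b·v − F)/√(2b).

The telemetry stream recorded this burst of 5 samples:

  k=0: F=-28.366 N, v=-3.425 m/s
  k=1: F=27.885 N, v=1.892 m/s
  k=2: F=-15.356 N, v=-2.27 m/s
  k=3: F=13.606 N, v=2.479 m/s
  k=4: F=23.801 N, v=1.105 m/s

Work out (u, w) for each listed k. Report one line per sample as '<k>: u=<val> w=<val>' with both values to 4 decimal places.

0: u=-21.1324 w=-15.8830
1: u=12.8040 w=7.6436
2: u=-13.6873 w=-10.8455
3: u=14.6547 w=12.1368
4: u=8.1734 w=3.7688

k=0: b·v=58.4×(-3.425)=-200.0200; √(2b)=10.8074; u=(-200.0200+(-28.366))/10.8074=-21.1324, w=(-200.0200−(-28.366))/10.8074=-15.8830
k=1: b·v=58.4×1.892=110.4928; √(2b)=10.8074; u=(110.4928+27.885)/10.8074=12.8040, w=(110.4928−27.885)/10.8074=7.6436
k=2: b·v=58.4×(-2.27)=-132.5680; √(2b)=10.8074; u=(-132.5680+(-15.356))/10.8074=-13.6873, w=(-132.5680−(-15.356))/10.8074=-10.8455
k=3: b·v=58.4×2.479=144.7736; √(2b)=10.8074; u=(144.7736+13.606)/10.8074=14.6547, w=(144.7736−13.606)/10.8074=12.1368
k=4: b·v=58.4×1.105=64.5320; √(2b)=10.8074; u=(64.5320+23.801)/10.8074=8.1734, w=(64.5320−23.801)/10.8074=3.7688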